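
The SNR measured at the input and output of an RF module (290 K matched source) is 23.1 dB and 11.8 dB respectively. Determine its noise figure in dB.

NF (dB) = SNR_in(dB) − SNR_out(dB) when the source is at T₀
NF = 23.1 − 11.8 = 11.3 dB

11.3 dB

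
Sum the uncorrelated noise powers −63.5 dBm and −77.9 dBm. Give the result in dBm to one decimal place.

−63.3 dBm

Convert to linear, add, convert back:
P₁ = 4.47×10⁻¹⁰ W, P₂ = 1.62×10⁻¹¹ W
P_tot = 4.63×10⁻¹⁰ W → 10 log₁₀(P_tot / 10⁻³) = −63.3 dBm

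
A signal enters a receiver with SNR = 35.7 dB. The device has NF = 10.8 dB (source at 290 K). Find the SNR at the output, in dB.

By definition F = SNR_in/SNR_out, so in dB: SNR_out = SNR_in − NF
SNR_out = 35.7 − 10.8 = 24.9 dB

24.9 dB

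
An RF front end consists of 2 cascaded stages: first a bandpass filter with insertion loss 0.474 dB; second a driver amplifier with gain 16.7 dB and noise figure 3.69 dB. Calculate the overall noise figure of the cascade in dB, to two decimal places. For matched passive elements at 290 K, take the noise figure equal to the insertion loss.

Convert to linear (a loss of L dB is a gain of −L dB): F_i = 10^(NF_i/10), G_i = 10^(G_i,dB/10)
  Stage 1: F_1 = 10^(0.474/10) = 1.115, G_1 = 10^(−0.474/10) = 0.8966
  Stage 2: F_2 = 10^(3.69/10) = 2.339, G_2 = 10^(16.7/10) = 46.77
Friis cascade:
  F = 1.115 + (2.339 − 1)/0.8966 = 2.609
NF = 10 log₁₀(2.609) = 4.16 dB

4.16 dB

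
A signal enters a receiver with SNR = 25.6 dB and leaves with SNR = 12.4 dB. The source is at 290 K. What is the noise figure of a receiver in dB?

13.2 dB

NF (dB) = SNR_in(dB) − SNR_out(dB) when the source is at T₀
NF = 25.6 − 12.4 = 13.2 dB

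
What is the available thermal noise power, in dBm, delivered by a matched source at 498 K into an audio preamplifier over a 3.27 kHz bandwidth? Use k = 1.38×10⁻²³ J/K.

−136.5 dBm

P_n = kTB = 1.38×10⁻²³ × 498 × 3.27×10³ = 2.25×10⁻¹⁷ W
In dBm: 10 log₁₀(2.25×10⁻¹⁷ / 10⁻³) = −136.5 dBm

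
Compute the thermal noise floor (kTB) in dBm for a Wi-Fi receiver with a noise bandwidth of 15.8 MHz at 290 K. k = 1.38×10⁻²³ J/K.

−102.0 dBm

P_n = kTB = 1.38×10⁻²³ × 290 × 1.58×10⁷ = 6.32×10⁻¹⁴ W
In dBm: 10 log₁₀(6.32×10⁻¹⁴ / 10⁻³) = −102.0 dBm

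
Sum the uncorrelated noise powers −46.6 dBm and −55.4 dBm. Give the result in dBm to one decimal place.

−46.1 dBm

Convert to linear, add, convert back:
P₁ = 2.19×10⁻⁸ W, P₂ = 2.88×10⁻⁹ W
P_tot = 2.48×10⁻⁸ W → 10 log₁₀(P_tot / 10⁻³) = −46.1 dBm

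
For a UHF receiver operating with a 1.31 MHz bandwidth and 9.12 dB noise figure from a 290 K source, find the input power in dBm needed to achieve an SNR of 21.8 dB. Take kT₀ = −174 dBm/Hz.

Sensitivity = −174 + 10 log₁₀(B) + NF + SNR_min
= −174 + 61.17 + 9.12 + 21.8
= −81.91 dBm → −81.9 dBm

−81.9 dBm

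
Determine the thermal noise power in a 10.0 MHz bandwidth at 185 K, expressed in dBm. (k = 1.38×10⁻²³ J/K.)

P_n = kTB = 1.38×10⁻²³ × 185 × 1.00×10⁷ = 2.55×10⁻¹⁴ W
In dBm: 10 log₁₀(2.55×10⁻¹⁴ / 10⁻³) = −105.9 dBm

−105.9 dBm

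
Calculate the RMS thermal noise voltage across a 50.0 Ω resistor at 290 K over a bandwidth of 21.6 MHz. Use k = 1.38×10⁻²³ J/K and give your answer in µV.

V_n = √(4kTRB)
4kTRB = 4 × 1.38×10⁻²³ × 290 × 5.00×10¹ × 2.16×10⁷ = 1.73×10⁻¹¹ V²
V_n = √(1.73×10⁻¹¹) = 4.16×10⁻⁶ V = 4.16 µV

4.16 µV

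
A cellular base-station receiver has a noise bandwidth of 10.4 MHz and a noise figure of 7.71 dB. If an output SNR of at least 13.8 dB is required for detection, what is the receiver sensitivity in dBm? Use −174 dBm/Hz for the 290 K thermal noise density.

Sensitivity = −174 + 10 log₁₀(B) + NF + SNR_min
= −174 + 70.17 + 7.71 + 13.8
= −82.32 dBm → −82.3 dBm

−82.3 dBm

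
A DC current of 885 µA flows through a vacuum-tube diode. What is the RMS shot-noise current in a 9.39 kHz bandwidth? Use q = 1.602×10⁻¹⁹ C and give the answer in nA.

I_n = √(2qI·B)
2qI·B = 2 × 1.602×10⁻¹⁹ × 8.85×10⁻⁴ × 9.39×10³ = 2.66×10⁻¹⁸ A²
I_n = √(2.66×10⁻¹⁸) = 1.63×10⁻⁹ A = 1.63 nA

1.63 nA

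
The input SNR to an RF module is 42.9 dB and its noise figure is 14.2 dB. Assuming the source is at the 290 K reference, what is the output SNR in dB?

28.7 dB

By definition F = SNR_in/SNR_out, so in dB: SNR_out = SNR_in − NF
SNR_out = 42.9 − 14.2 = 28.7 dB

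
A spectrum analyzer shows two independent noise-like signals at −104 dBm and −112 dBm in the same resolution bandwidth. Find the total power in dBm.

−103.4 dBm

Convert to linear, add, convert back:
P₁ = 3.98×10⁻¹⁴ W, P₂ = 6.31×10⁻¹⁵ W
P_tot = 4.61×10⁻¹⁴ W → 10 log₁₀(P_tot / 10⁻³) = −103.4 dBm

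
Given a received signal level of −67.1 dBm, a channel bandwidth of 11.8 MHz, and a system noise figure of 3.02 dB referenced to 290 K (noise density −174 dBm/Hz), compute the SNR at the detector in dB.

Noise floor: N = −174 + 10 log₁₀(B) + NF
10 log₁₀(1.18×10⁷) = 70.72 dB
N = −174 + 70.72 + 3.02 = −100.26 dBm
SNR = P_sig − N = −67.1 − (−100.26) = 33.16 dB → 33.2 dB

33.2 dB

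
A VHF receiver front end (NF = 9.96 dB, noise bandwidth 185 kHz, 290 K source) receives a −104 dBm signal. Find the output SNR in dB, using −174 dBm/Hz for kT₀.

Noise floor: N = −174 + 10 log₁₀(B) + NF
10 log₁₀(1.85×10⁵) = 52.67 dB
N = −174 + 52.67 + 9.96 = −111.37 dBm
SNR = P_sig − N = −104 − (−111.37) = 7.37 dB → 7.4 dB

7.4 dB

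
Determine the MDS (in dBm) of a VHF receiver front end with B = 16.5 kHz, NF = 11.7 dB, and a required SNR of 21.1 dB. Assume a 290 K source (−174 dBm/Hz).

Sensitivity = −174 + 10 log₁₀(B) + NF + SNR_min
= −174 + 42.17 + 11.7 + 21.1
= −99.03 dBm → −99.0 dBm

−99.0 dBm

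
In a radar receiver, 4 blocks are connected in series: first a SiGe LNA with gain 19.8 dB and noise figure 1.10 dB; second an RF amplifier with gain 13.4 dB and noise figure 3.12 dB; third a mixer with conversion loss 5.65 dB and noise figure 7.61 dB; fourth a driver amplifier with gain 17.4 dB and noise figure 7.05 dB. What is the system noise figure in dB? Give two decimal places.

Convert to linear (a loss of L dB is a gain of −L dB): F_i = 10^(NF_i/10), G_i = 10^(G_i,dB/10)
  Stage 1: F_1 = 10^(1.10/10) = 1.288, G_1 = 10^(19.8/10) = 95.50
  Stage 2: F_2 = 10^(3.12/10) = 2.051, G_2 = 10^(13.4/10) = 21.88
  Stage 3: F_3 = 10^(7.61/10) = 5.768, G_3 = 10^(−5.65/10) = 0.2723
  Stage 4: F_4 = 10^(7.05/10) = 5.070, G_4 = 10^(17.4/10) = 54.95
Friis cascade:
  F = 1.288 + (2.051 − 1)/95.50 + (5.768 − 1)/2089 + (5.070 − 1)/568.9 = 1.309
NF = 10 log₁₀(1.309) = 1.17 dB

1.17 dB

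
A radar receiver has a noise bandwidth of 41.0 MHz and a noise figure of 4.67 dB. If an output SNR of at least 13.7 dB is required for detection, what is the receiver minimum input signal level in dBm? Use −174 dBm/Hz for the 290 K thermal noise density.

Sensitivity = −174 + 10 log₁₀(B) + NF + SNR_min
= −174 + 76.13 + 4.67 + 13.7
= −79.50 dBm → −79.5 dBm

−79.5 dBm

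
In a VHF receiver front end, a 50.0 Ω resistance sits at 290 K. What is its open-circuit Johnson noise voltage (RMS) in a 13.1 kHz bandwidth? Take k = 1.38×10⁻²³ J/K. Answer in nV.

V_n = √(4kTRB)
4kTRB = 4 × 1.38×10⁻²³ × 290 × 5.00×10¹ × 1.31×10⁴ = 1.05×10⁻¹⁴ V²
V_n = √(1.05×10⁻¹⁴) = 1.02×10⁻⁷ V = 102 nV

102 nV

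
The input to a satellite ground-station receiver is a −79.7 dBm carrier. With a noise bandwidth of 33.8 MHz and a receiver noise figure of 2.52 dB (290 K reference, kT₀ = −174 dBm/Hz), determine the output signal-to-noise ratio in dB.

Noise floor: N = −174 + 10 log₁₀(B) + NF
10 log₁₀(3.38×10⁷) = 75.29 dB
N = −174 + 75.29 + 2.52 = −96.19 dBm
SNR = P_sig − N = −79.7 − (−96.19) = 16.49 dB → 16.5 dB

16.5 dB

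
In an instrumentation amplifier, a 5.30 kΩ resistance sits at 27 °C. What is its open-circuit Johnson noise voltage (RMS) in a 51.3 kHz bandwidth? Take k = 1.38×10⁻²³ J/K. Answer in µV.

2.12 µV

T = 27 °C + 273.15 = 300.15 K
V_n = √(4kTRB)
4kTRB = 4 × 1.38×10⁻²³ × 300.15 × 5.30×10³ × 5.13×10⁴ = 4.50×10⁻¹² V²
V_n = √(4.50×10⁻¹²) = 2.12×10⁻⁶ V = 2.12 µV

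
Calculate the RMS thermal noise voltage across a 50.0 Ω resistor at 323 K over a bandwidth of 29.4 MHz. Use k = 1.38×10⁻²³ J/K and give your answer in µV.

5.12 µV

V_n = √(4kTRB)
4kTRB = 4 × 1.38×10⁻²³ × 323 × 5.00×10¹ × 2.94×10⁷ = 2.62×10⁻¹¹ V²
V_n = √(2.62×10⁻¹¹) = 5.12×10⁻⁶ V = 5.12 µV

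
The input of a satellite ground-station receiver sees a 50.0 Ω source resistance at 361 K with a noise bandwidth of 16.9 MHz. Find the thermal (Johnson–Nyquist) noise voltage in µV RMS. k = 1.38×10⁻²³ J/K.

V_n = √(4kTRB)
4kTRB = 4 × 1.38×10⁻²³ × 361 × 5.00×10¹ × 1.69×10⁷ = 1.68×10⁻¹¹ V²
V_n = √(1.68×10⁻¹¹) = 4.10×10⁻⁶ V = 4.10 µV

4.10 µV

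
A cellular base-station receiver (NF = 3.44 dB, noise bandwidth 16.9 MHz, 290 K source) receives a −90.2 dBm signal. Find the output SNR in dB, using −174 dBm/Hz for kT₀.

Noise floor: N = −174 + 10 log₁₀(B) + NF
10 log₁₀(1.69×10⁷) = 72.28 dB
N = −174 + 72.28 + 3.44 = −98.28 dBm
SNR = P_sig − N = −90.2 − (−98.28) = 8.08 dB → 8.1 dB

8.1 dB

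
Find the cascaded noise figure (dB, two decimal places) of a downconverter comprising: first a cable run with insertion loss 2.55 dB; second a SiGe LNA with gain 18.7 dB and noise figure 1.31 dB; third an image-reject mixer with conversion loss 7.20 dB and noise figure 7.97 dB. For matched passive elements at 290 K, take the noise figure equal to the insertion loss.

4.08 dB

Convert to linear (a loss of L dB is a gain of −L dB): F_i = 10^(NF_i/10), G_i = 10^(G_i,dB/10)
  Stage 1: F_1 = 10^(2.55/10) = 1.799, G_1 = 10^(−2.55/10) = 0.5559
  Stage 2: F_2 = 10^(1.31/10) = 1.352, G_2 = 10^(18.7/10) = 74.13
  Stage 3: F_3 = 10^(7.97/10) = 6.266, G_3 = 10^(−7.20/10) = 0.1905
Friis cascade:
  F = 1.799 + (1.352 − 1)/0.5559 + (6.266 − 1)/41.21 = 2.560
NF = 10 log₁₀(2.560) = 4.08 dB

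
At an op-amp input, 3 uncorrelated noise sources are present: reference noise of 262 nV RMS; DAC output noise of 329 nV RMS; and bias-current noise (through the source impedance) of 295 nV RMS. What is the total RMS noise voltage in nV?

514 nV

Uncorrelated sources add in power (mean-square): V_tot = √(ΣV_i²)
V_tot = √[(2.62×10⁻⁷)² + (3.29×10⁻⁷)² + (2.95×10⁻⁷)²] = 5.14×10⁻⁷ V = 514 nV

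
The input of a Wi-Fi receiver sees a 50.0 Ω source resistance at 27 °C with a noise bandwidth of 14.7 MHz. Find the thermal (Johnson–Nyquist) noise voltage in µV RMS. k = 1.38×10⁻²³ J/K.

3.49 µV

T = 27 °C + 273.15 = 300.15 K
V_n = √(4kTRB)
4kTRB = 4 × 1.38×10⁻²³ × 300.15 × 5.00×10¹ × 1.47×10⁷ = 1.22×10⁻¹¹ V²
V_n = √(1.22×10⁻¹¹) = 3.49×10⁻⁶ V = 3.49 µV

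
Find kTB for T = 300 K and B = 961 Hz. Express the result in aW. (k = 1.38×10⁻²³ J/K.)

3.98 aW

P_n = kTB = 1.38×10⁻²³ × 300 × 9.61×10² = 3.98×10⁻¹⁸ W = 3.98 aW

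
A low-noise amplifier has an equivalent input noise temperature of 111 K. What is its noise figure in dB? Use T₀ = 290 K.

F = 1 + T_e/T₀ = 1 + 111/290 = 1.38276
NF = 10 log₁₀(1.38276) = 1.41 dB

1.41 dB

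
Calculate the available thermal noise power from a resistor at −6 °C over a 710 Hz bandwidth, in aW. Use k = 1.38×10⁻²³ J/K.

T = −6 °C + 273.15 = 267.15 K
P_n = kTB = 1.38×10⁻²³ × 267.15 × 7.10×10² = 2.62×10⁻¹⁸ W = 2.62 aW

2.62 aW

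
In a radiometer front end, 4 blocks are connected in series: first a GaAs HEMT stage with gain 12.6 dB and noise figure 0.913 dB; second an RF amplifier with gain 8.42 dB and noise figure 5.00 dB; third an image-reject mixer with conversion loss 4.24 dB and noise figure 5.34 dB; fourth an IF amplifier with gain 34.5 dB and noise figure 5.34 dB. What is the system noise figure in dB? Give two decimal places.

1.53 dB

Convert to linear (a loss of L dB is a gain of −L dB): F_i = 10^(NF_i/10), G_i = 10^(G_i,dB/10)
  Stage 1: F_1 = 10^(0.913/10) = 1.234, G_1 = 10^(12.6/10) = 18.20
  Stage 2: F_2 = 10^(5.00/10) = 3.162, G_2 = 10^(8.42/10) = 6.950
  Stage 3: F_3 = 10^(5.34/10) = 3.420, G_3 = 10^(−4.24/10) = 0.3767
  Stage 4: F_4 = 10^(5.34/10) = 3.420, G_4 = 10^(34.5/10) = 2818
Friis cascade:
  F = 1.234 + (3.162 − 1)/18.20 + (3.420 − 1)/126.5 + (3.420 − 1)/47.64 = 1.423
NF = 10 log₁₀(1.423) = 1.53 dB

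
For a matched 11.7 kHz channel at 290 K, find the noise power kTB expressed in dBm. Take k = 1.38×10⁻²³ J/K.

P_n = kTB = 1.38×10⁻²³ × 290 × 1.17×10⁴ = 4.68×10⁻¹⁷ W
In dBm: 10 log₁₀(4.68×10⁻¹⁷ / 10⁻³) = −133.3 dBm

−133.3 dBm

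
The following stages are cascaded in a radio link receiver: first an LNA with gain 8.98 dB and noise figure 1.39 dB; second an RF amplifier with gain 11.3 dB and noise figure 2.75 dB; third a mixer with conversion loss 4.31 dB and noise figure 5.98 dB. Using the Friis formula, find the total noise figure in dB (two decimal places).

1.81 dB

Convert to linear (a loss of L dB is a gain of −L dB): F_i = 10^(NF_i/10), G_i = 10^(G_i,dB/10)
  Stage 1: F_1 = 10^(1.39/10) = 1.377, G_1 = 10^(8.98/10) = 7.907
  Stage 2: F_2 = 10^(2.75/10) = 1.884, G_2 = 10^(11.3/10) = 13.49
  Stage 3: F_3 = 10^(5.98/10) = 3.963, G_3 = 10^(−4.31/10) = 0.3707
Friis cascade:
  F = 1.377 + (1.884 − 1)/7.907 + (3.963 − 1)/106.7 = 1.517
NF = 10 log₁₀(1.517) = 1.81 dB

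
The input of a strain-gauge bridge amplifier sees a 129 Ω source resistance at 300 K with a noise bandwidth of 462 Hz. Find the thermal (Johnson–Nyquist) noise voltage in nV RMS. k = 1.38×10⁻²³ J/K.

V_n = √(4kTRB)
4kTRB = 4 × 1.38×10⁻²³ × 300 × 1.29×10² × 4.62×10² = 9.87×10⁻¹⁶ V²
V_n = √(9.87×10⁻¹⁶) = 3.14×10⁻⁸ V = 31.4 nV

31.4 nV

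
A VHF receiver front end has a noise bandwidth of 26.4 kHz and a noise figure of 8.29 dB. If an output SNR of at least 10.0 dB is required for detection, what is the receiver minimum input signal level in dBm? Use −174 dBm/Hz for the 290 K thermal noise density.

Sensitivity = −174 + 10 log₁₀(B) + NF + SNR_min
= −174 + 44.22 + 8.29 + 10.0
= −111.49 dBm → −111.5 dBm

−111.5 dBm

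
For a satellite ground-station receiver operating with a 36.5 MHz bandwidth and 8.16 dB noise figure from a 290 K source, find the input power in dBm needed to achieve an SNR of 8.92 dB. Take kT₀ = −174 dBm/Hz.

−81.3 dBm

Sensitivity = −174 + 10 log₁₀(B) + NF + SNR_min
= −174 + 75.62 + 8.16 + 8.92
= −81.30 dBm → −81.3 dBm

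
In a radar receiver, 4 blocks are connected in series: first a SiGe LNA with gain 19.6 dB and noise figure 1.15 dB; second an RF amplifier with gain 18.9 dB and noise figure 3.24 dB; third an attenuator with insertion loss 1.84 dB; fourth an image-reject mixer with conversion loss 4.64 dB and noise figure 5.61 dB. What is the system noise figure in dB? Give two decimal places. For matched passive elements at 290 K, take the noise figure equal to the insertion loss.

1.19 dB

Convert to linear (a loss of L dB is a gain of −L dB): F_i = 10^(NF_i/10), G_i = 10^(G_i,dB/10)
  Stage 1: F_1 = 10^(1.15/10) = 1.303, G_1 = 10^(19.6/10) = 91.20
  Stage 2: F_2 = 10^(3.24/10) = 2.109, G_2 = 10^(18.9/10) = 77.62
  Stage 3: F_3 = 10^(1.84/10) = 1.528, G_3 = 10^(−1.84/10) = 0.6546
  Stage 4: F_4 = 10^(5.61/10) = 3.639, G_4 = 10^(−4.64/10) = 0.3436
Friis cascade:
  F = 1.303 + (2.109 − 1)/91.20 + (1.528 − 1)/7079 + (3.639 − 1)/4634 = 1.316
NF = 10 log₁₀(1.316) = 1.19 dB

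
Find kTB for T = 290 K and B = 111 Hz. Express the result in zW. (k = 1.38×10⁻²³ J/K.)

444 zW

P_n = kTB = 1.38×10⁻²³ × 290 × 1.11×10² = 4.44×10⁻¹⁹ W = 444 zW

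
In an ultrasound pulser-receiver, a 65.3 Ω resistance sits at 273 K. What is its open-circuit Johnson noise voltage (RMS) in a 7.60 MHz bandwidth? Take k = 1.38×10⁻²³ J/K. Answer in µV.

V_n = √(4kTRB)
4kTRB = 4 × 1.38×10⁻²³ × 273 × 6.53×10¹ × 7.60×10⁶ = 7.48×10⁻¹² V²
V_n = √(7.48×10⁻¹²) = 2.73×10⁻⁶ V = 2.73 µV

2.73 µV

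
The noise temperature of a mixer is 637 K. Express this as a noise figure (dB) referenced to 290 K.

5.05 dB

F = 1 + T_e/T₀ = 1 + 637/290 = 3.19655
NF = 10 log₁₀(3.19655) = 5.05 dB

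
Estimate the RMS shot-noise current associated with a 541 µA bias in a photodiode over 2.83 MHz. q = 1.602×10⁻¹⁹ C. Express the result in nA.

22.1 nA

I_n = √(2qI·B)
2qI·B = 2 × 1.602×10⁻¹⁹ × 5.41×10⁻⁴ × 2.83×10⁶ = 4.91×10⁻¹⁶ A²
I_n = √(4.91×10⁻¹⁶) = 2.21×10⁻⁸ A = 22.1 nA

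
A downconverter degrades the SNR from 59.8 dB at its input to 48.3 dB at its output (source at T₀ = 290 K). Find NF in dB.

11.5 dB

NF (dB) = SNR_in(dB) − SNR_out(dB) when the source is at T₀
NF = 59.8 − 48.3 = 11.5 dB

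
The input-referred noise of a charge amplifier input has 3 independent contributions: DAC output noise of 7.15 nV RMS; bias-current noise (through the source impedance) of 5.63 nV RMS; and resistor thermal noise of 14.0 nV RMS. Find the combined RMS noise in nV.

16.7 nV

Uncorrelated sources add in power (mean-square): V_tot = √(ΣV_i²)
V_tot = √[(7.15×10⁻⁹)² + (5.63×10⁻⁹)² + (1.40×10⁻⁸)²] = 1.67×10⁻⁸ V = 16.7 nV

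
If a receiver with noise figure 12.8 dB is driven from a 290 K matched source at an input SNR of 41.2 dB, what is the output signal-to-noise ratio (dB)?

28.4 dB

By definition F = SNR_in/SNR_out, so in dB: SNR_out = SNR_in − NF
SNR_out = 41.2 − 12.8 = 28.4 dB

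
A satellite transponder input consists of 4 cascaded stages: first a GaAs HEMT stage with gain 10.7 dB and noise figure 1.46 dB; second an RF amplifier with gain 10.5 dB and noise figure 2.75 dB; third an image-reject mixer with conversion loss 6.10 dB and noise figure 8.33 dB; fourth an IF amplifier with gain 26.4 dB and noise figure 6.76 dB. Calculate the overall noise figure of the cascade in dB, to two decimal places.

Convert to linear (a loss of L dB is a gain of −L dB): F_i = 10^(NF_i/10), G_i = 10^(G_i,dB/10)
  Stage 1: F_1 = 10^(1.46/10) = 1.400, G_1 = 10^(10.7/10) = 11.75
  Stage 2: F_2 = 10^(2.75/10) = 1.884, G_2 = 10^(10.5/10) = 11.22
  Stage 3: F_3 = 10^(8.33/10) = 6.808, G_3 = 10^(−6.10/10) = 0.2455
  Stage 4: F_4 = 10^(6.76/10) = 4.742, G_4 = 10^(26.4/10) = 436.5
Friis cascade:
  F = 1.400 + (1.884 − 1)/11.75 + (6.808 − 1)/131.8 + (4.742 − 1)/32.36 = 1.635
NF = 10 log₁₀(1.635) = 2.13 dB

2.13 dB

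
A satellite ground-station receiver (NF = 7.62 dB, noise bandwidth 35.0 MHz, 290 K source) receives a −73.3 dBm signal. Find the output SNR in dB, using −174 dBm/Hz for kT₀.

Noise floor: N = −174 + 10 log₁₀(B) + NF
10 log₁₀(3.50×10⁷) = 75.44 dB
N = −174 + 75.44 + 7.62 = −90.94 dBm
SNR = P_sig − N = −73.3 − (−90.94) = 17.64 dB → 17.6 dB

17.6 dB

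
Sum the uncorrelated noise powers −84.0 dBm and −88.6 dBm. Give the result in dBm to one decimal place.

−82.7 dBm

Convert to linear, add, convert back:
P₁ = 3.98×10⁻¹² W, P₂ = 1.38×10⁻¹² W
P_tot = 5.36×10⁻¹² W → 10 log₁₀(P_tot / 10⁻³) = −82.7 dBm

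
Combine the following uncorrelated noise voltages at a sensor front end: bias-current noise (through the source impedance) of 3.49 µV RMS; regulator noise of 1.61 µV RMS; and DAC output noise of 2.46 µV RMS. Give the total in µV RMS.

Uncorrelated sources add in power (mean-square): V_tot = √(ΣV_i²)
V_tot = √[(3.49×10⁻⁶)² + (1.61×10⁻⁶)² + (2.46×10⁻⁶)²] = 4.56×10⁻⁶ V = 4.56 µV

4.56 µV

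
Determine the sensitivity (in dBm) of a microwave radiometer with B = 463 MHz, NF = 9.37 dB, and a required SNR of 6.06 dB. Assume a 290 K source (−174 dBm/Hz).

Sensitivity = −174 + 10 log₁₀(B) + NF + SNR_min
= −174 + 86.66 + 9.37 + 6.06
= −71.91 dBm → −71.9 dBm

−71.9 dBm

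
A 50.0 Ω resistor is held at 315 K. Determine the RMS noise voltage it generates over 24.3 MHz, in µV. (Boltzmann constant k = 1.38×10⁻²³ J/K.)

V_n = √(4kTRB)
4kTRB = 4 × 1.38×10⁻²³ × 315 × 5.00×10¹ × 2.43×10⁷ = 2.11×10⁻¹¹ V²
V_n = √(2.11×10⁻¹¹) = 4.60×10⁻⁶ V = 4.60 µV

4.60 µV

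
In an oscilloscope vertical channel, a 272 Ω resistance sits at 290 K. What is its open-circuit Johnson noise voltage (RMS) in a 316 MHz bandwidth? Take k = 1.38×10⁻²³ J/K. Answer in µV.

V_n = √(4kTRB)
4kTRB = 4 × 1.38×10⁻²³ × 290 × 2.72×10² × 3.16×10⁸ = 1.38×10⁻⁹ V²
V_n = √(1.38×10⁻⁹) = 3.71×10⁻⁵ V = 37.1 µV

37.1 µV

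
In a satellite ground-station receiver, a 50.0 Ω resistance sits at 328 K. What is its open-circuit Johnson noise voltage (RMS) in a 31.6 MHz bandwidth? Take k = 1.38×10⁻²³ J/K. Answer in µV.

V_n = √(4kTRB)
4kTRB = 4 × 1.38×10⁻²³ × 328 × 5.00×10¹ × 3.16×10⁷ = 2.86×10⁻¹¹ V²
V_n = √(2.86×10⁻¹¹) = 5.35×10⁻⁶ V = 5.35 µV

5.35 µV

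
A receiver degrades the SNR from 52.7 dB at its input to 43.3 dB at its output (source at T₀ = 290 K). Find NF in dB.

NF (dB) = SNR_in(dB) − SNR_out(dB) when the source is at T₀
NF = 52.7 − 43.3 = 9.4 dB

9.4 dB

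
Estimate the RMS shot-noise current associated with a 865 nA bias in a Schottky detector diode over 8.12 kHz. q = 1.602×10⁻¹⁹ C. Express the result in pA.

47.4 pA

I_n = √(2qI·B)
2qI·B = 2 × 1.602×10⁻¹⁹ × 8.65×10⁻⁷ × 8.12×10³ = 2.25×10⁻²¹ A²
I_n = √(2.25×10⁻²¹) = 4.74×10⁻¹¹ A = 47.4 pA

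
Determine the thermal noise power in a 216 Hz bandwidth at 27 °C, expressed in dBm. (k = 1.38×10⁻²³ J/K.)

−150.5 dBm

T = 27 °C + 273.15 = 300.15 K
P_n = kTB = 1.38×10⁻²³ × 300.15 × 2.16×10² = 8.95×10⁻¹⁹ W
In dBm: 10 log₁₀(8.95×10⁻¹⁹ / 10⁻³) = −150.5 dBm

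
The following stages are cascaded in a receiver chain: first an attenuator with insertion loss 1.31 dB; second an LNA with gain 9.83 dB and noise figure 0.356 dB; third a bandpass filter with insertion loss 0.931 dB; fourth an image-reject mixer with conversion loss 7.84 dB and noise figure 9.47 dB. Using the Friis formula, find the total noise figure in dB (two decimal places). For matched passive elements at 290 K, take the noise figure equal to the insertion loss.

4.58 dB

Convert to linear (a loss of L dB is a gain of −L dB): F_i = 10^(NF_i/10), G_i = 10^(G_i,dB/10)
  Stage 1: F_1 = 10^(1.31/10) = 1.352, G_1 = 10^(−1.31/10) = 0.7396
  Stage 2: F_2 = 10^(0.356/10) = 1.085, G_2 = 10^(9.83/10) = 9.616
  Stage 3: F_3 = 10^(0.931/10) = 1.239, G_3 = 10^(−0.931/10) = 0.8070
  Stage 4: F_4 = 10^(9.47/10) = 8.851, G_4 = 10^(−7.84/10) = 0.1644
Friis cascade:
  F = 1.352 + (1.085 − 1)/0.7396 + (1.239 − 1)/7.112 + (8.851 − 1)/5.740 = 2.869
NF = 10 log₁₀(2.869) = 4.58 dB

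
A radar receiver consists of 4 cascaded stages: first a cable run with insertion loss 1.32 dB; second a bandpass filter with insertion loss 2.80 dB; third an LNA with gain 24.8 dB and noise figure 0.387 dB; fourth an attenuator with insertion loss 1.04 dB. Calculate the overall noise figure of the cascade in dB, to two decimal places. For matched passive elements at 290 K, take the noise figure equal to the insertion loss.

Convert to linear (a loss of L dB is a gain of −L dB): F_i = 10^(NF_i/10), G_i = 10^(G_i,dB/10)
  Stage 1: F_1 = 10^(1.32/10) = 1.355, G_1 = 10^(−1.32/10) = 0.7379
  Stage 2: F_2 = 10^(2.80/10) = 1.905, G_2 = 10^(−2.80/10) = 0.5248
  Stage 3: F_3 = 10^(0.387/10) = 1.093, G_3 = 10^(24.8/10) = 302.0
  Stage 4: F_4 = 10^(1.04/10) = 1.271, G_4 = 10^(−1.04/10) = 0.7870
Friis cascade:
  F = 1.355 + (1.905 − 1)/0.7379 + (1.093 − 1)/0.3873 + (1.271 − 1)/116.9 = 2.825
NF = 10 log₁₀(2.825) = 4.51 dB

4.51 dB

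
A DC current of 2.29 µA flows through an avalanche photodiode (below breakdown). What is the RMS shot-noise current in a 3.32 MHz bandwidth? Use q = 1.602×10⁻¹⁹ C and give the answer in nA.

I_n = √(2qI·B)
2qI·B = 2 × 1.602×10⁻¹⁹ × 2.29×10⁻⁶ × 3.32×10⁶ = 2.44×10⁻¹⁸ A²
I_n = √(2.44×10⁻¹⁸) = 1.56×10⁻⁹ A = 1.56 nA

1.56 nA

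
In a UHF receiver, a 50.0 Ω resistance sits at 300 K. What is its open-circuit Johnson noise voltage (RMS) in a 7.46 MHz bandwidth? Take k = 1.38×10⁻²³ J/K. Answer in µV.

2.49 µV

V_n = √(4kTRB)
4kTRB = 4 × 1.38×10⁻²³ × 300 × 5.00×10¹ × 7.46×10⁶ = 6.18×10⁻¹² V²
V_n = √(6.18×10⁻¹²) = 2.49×10⁻⁶ V = 2.49 µV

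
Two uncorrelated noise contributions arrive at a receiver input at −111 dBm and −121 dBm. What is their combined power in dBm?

−110.6 dBm

Convert to linear, add, convert back:
P₁ = 7.94×10⁻¹⁵ W, P₂ = 7.94×10⁻¹⁶ W
P_tot = 8.74×10⁻¹⁵ W → 10 log₁₀(P_tot / 10⁻³) = −110.6 dBm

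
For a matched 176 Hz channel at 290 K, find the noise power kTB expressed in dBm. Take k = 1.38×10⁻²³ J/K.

P_n = kTB = 1.38×10⁻²³ × 290 × 1.76×10² = 7.04×10⁻¹⁹ W
In dBm: 10 log₁₀(7.04×10⁻¹⁹ / 10⁻³) = −151.5 dBm

−151.5 dBm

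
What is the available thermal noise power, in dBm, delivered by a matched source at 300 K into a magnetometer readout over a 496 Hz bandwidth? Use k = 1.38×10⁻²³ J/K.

−146.9 dBm

P_n = kTB = 1.38×10⁻²³ × 300 × 4.96×10² = 2.05×10⁻¹⁸ W
In dBm: 10 log₁₀(2.05×10⁻¹⁸ / 10⁻³) = −146.9 dBm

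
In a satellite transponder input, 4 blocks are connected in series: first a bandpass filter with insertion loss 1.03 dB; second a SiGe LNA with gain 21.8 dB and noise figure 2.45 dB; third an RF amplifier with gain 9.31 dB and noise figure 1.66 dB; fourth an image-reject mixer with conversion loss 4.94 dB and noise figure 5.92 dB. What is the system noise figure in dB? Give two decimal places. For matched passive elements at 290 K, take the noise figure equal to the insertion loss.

3.49 dB

Convert to linear (a loss of L dB is a gain of −L dB): F_i = 10^(NF_i/10), G_i = 10^(G_i,dB/10)
  Stage 1: F_1 = 10^(1.03/10) = 1.268, G_1 = 10^(−1.03/10) = 0.7889
  Stage 2: F_2 = 10^(2.45/10) = 1.758, G_2 = 10^(21.8/10) = 151.4
  Stage 3: F_3 = 10^(1.66/10) = 1.466, G_3 = 10^(9.31/10) = 8.531
  Stage 4: F_4 = 10^(5.92/10) = 3.908, G_4 = 10^(−4.94/10) = 0.3206
Friis cascade:
  F = 1.268 + (1.758 − 1)/0.7889 + (1.466 − 1)/119.4 + (3.908 − 1)/1019 = 2.235
NF = 10 log₁₀(2.235) = 3.49 dB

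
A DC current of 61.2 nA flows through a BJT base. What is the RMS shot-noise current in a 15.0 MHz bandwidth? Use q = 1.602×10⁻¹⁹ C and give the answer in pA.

542 pA

I_n = √(2qI·B)
2qI·B = 2 × 1.602×10⁻¹⁹ × 6.12×10⁻⁸ × 1.50×10⁷ = 2.94×10⁻¹⁹ A²
I_n = √(2.94×10⁻¹⁹) = 5.42×10⁻¹⁰ A = 542 pA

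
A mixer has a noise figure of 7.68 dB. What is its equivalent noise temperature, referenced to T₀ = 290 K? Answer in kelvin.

1410 K

F = 10^(7.68/10) = 5.86138
T_e = (F − 1)·T₀ = (5.86138 − 1) × 290 = 1410 K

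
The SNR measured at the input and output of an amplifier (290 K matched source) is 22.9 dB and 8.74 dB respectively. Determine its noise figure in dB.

NF (dB) = SNR_in(dB) − SNR_out(dB) when the source is at T₀
NF = 22.9 − 8.74 = 14.16 dB

14.16 dB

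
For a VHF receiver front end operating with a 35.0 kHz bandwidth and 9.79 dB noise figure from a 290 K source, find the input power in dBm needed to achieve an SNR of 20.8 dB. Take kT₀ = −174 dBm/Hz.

Sensitivity = −174 + 10 log₁₀(B) + NF + SNR_min
= −174 + 45.44 + 9.79 + 20.8
= −97.97 dBm → −98.0 dBm

−98.0 dBm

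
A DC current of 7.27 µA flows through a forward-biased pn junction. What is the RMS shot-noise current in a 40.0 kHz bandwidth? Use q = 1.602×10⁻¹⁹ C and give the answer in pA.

305 pA

I_n = √(2qI·B)
2qI·B = 2 × 1.602×10⁻¹⁹ × 7.27×10⁻⁶ × 4.00×10⁴ = 9.32×10⁻²⁰ A²
I_n = √(9.32×10⁻²⁰) = 3.05×10⁻¹⁰ A = 305 pA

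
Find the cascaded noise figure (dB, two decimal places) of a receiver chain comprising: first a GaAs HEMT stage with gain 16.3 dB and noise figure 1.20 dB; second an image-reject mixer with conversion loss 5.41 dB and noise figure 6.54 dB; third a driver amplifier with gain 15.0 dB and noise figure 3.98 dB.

1.83 dB

Convert to linear (a loss of L dB is a gain of −L dB): F_i = 10^(NF_i/10), G_i = 10^(G_i,dB/10)
  Stage 1: F_1 = 10^(1.20/10) = 1.318, G_1 = 10^(16.3/10) = 42.66
  Stage 2: F_2 = 10^(6.54/10) = 4.508, G_2 = 10^(−5.41/10) = 0.2877
  Stage 3: F_3 = 10^(3.98/10) = 2.500, G_3 = 10^(15.0/10) = 31.62
Friis cascade:
  F = 1.318 + (4.508 − 1)/42.66 + (2.500 − 1)/12.27 = 1.523
NF = 10 log₁₀(1.523) = 1.83 dB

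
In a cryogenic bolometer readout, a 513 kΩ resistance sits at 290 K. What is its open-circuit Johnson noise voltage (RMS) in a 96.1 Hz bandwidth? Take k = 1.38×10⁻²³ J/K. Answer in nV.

888 nV

V_n = √(4kTRB)
4kTRB = 4 × 1.38×10⁻²³ × 290 × 5.13×10⁵ × 9.61×10¹ = 7.89×10⁻¹³ V²
V_n = √(7.89×10⁻¹³) = 8.88×10⁻⁷ V = 888 nV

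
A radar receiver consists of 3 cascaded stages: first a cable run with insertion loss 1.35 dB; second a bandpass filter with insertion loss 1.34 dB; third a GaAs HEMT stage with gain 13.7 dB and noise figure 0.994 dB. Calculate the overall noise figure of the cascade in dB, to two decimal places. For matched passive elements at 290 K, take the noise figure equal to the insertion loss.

3.68 dB

Convert to linear (a loss of L dB is a gain of −L dB): F_i = 10^(NF_i/10), G_i = 10^(G_i,dB/10)
  Stage 1: F_1 = 10^(1.35/10) = 1.365, G_1 = 10^(−1.35/10) = 0.7328
  Stage 2: F_2 = 10^(1.34/10) = 1.361, G_2 = 10^(−1.34/10) = 0.7345
  Stage 3: F_3 = 10^(0.994/10) = 1.257, G_3 = 10^(13.7/10) = 23.44
Friis cascade:
  F = 1.365 + (1.361 − 1)/0.7328 + (1.257 − 1)/0.5383 = 2.336
NF = 10 log₁₀(2.336) = 3.68 dB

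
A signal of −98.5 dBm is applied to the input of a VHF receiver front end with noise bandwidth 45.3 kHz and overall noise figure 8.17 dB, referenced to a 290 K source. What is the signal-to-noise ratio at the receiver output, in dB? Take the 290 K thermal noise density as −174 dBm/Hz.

20.8 dB

Noise floor: N = −174 + 10 log₁₀(B) + NF
10 log₁₀(4.53×10⁴) = 46.56 dB
N = −174 + 46.56 + 8.17 = −119.27 dBm
SNR = P_sig − N = −98.5 − (−119.27) = 20.77 dB → 20.8 dB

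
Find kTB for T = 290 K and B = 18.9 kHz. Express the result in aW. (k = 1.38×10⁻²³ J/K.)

P_n = kTB = 1.38×10⁻²³ × 290 × 1.89×10⁴ = 7.56×10⁻¹⁷ W = 75.6 aW

75.6 aW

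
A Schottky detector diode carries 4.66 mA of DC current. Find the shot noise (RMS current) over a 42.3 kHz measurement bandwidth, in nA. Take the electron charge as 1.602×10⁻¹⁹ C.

7.95 nA

I_n = √(2qI·B)
2qI·B = 2 × 1.602×10⁻¹⁹ × 4.66×10⁻³ × 4.23×10⁴ = 6.32×10⁻¹⁷ A²
I_n = √(6.32×10⁻¹⁷) = 7.95×10⁻⁹ A = 7.95 nA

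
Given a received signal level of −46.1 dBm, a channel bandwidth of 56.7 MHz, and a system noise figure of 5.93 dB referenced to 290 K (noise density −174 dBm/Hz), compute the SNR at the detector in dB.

Noise floor: N = −174 + 10 log₁₀(B) + NF
10 log₁₀(5.67×10⁷) = 77.54 dB
N = −174 + 77.54 + 5.93 = −90.53 dBm
SNR = P_sig − N = −46.1 − (−90.53) = 44.43 dB → 44.4 dB

44.4 dB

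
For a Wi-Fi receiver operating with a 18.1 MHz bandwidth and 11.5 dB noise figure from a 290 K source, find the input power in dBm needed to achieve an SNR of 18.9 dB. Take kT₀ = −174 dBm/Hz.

Sensitivity = −174 + 10 log₁₀(B) + NF + SNR_min
= −174 + 72.58 + 11.5 + 18.9
= −71.02 dBm → −71.0 dBm

−71.0 dBm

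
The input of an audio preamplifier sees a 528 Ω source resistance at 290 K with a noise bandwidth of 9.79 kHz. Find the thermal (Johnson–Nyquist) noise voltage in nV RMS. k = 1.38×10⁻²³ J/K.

V_n = √(4kTRB)
4kTRB = 4 × 1.38×10⁻²³ × 290 × 5.28×10² × 9.79×10³ = 8.27×10⁻¹⁴ V²
V_n = √(8.27×10⁻¹⁴) = 2.88×10⁻⁷ V = 288 nV

288 nV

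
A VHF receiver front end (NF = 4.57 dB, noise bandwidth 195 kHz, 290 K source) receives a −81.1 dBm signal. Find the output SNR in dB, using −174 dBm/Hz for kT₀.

35.4 dB

Noise floor: N = −174 + 10 log₁₀(B) + NF
10 log₁₀(1.95×10⁵) = 52.9 dB
N = −174 + 52.9 + 4.57 = −116.53 dBm
SNR = P_sig − N = −81.1 − (−116.53) = 35.43 dB → 35.4 dB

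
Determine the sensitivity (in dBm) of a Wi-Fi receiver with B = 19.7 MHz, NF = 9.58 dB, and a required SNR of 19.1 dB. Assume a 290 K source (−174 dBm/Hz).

−72.4 dBm

Sensitivity = −174 + 10 log₁₀(B) + NF + SNR_min
= −174 + 72.94 + 9.58 + 19.1
= −72.38 dBm → −72.4 dBm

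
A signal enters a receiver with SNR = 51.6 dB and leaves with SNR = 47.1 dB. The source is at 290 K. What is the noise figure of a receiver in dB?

4.5 dB

NF (dB) = SNR_in(dB) − SNR_out(dB) when the source is at T₀
NF = 51.6 − 47.1 = 4.5 dB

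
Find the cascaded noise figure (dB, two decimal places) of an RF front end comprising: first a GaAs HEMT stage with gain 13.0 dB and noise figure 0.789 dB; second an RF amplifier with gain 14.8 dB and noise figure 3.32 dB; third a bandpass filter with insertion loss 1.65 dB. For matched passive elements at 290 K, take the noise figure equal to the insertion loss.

Convert to linear (a loss of L dB is a gain of −L dB): F_i = 10^(NF_i/10), G_i = 10^(G_i,dB/10)
  Stage 1: F_1 = 10^(0.789/10) = 1.199, G_1 = 10^(13.0/10) = 19.95
  Stage 2: F_2 = 10^(3.32/10) = 2.148, G_2 = 10^(14.8/10) = 30.20
  Stage 3: F_3 = 10^(1.65/10) = 1.462, G_3 = 10^(−1.65/10) = 0.6839
Friis cascade:
  F = 1.199 + (2.148 − 1)/19.95 + (1.462 − 1)/602.6 = 1.258
NF = 10 log₁₀(1.258) = 1.00 dB

1.00 dB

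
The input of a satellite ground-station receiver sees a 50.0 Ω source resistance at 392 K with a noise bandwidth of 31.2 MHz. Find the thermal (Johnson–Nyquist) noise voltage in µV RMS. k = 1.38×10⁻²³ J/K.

V_n = √(4kTRB)
4kTRB = 4 × 1.38×10⁻²³ × 392 × 5.00×10¹ × 3.12×10⁷ = 3.38×10⁻¹¹ V²
V_n = √(3.38×10⁻¹¹) = 5.81×10⁻⁶ V = 5.81 µV

5.81 µV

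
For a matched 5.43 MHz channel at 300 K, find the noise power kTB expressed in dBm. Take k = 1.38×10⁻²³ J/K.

P_n = kTB = 1.38×10⁻²³ × 300 × 5.43×10⁶ = 2.25×10⁻¹⁴ W
In dBm: 10 log₁₀(2.25×10⁻¹⁴ / 10⁻³) = −106.5 dBm

−106.5 dBm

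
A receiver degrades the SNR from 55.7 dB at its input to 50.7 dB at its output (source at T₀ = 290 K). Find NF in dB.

5.0 dB

NF (dB) = SNR_in(dB) − SNR_out(dB) when the source is at T₀
NF = 55.7 − 50.7 = 5.0 dB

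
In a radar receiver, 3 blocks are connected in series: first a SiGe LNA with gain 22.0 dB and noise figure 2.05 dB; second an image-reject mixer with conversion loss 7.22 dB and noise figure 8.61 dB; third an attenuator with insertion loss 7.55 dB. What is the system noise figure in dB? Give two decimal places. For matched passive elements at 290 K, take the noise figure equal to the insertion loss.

Convert to linear (a loss of L dB is a gain of −L dB): F_i = 10^(NF_i/10), G_i = 10^(G_i,dB/10)
  Stage 1: F_1 = 10^(2.05/10) = 1.603, G_1 = 10^(22.0/10) = 158.5
  Stage 2: F_2 = 10^(8.61/10) = 7.261, G_2 = 10^(−7.22/10) = 0.1897
  Stage 3: F_3 = 10^(7.55/10) = 5.689, G_3 = 10^(−7.55/10) = 0.1758
Friis cascade:
  F = 1.603 + (7.261 − 1)/158.5 + (5.689 − 1)/30.06 = 1.799
NF = 10 log₁₀(1.799) = 2.55 dB

2.55 dB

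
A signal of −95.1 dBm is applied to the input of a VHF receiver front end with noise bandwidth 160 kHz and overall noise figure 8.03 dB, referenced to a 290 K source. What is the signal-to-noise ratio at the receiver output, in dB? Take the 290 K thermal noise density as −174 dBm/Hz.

18.8 dB

Noise floor: N = −174 + 10 log₁₀(B) + NF
10 log₁₀(1.60×10⁵) = 52.04 dB
N = −174 + 52.04 + 8.03 = −113.93 dBm
SNR = P_sig − N = −95.1 − (−113.93) = 18.83 dB → 18.8 dB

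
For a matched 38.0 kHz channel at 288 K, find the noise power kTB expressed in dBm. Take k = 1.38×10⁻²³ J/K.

−128.2 dBm

P_n = kTB = 1.38×10⁻²³ × 288 × 3.80×10⁴ = 1.51×10⁻¹⁶ W
In dBm: 10 log₁₀(1.51×10⁻¹⁶ / 10⁻³) = −128.2 dBm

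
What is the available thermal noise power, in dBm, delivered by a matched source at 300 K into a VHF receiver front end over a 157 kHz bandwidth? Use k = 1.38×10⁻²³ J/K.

P_n = kTB = 1.38×10⁻²³ × 300 × 1.57×10⁵ = 6.50×10⁻¹⁶ W
In dBm: 10 log₁₀(6.50×10⁻¹⁶ / 10⁻³) = −121.9 dBm

−121.9 dBm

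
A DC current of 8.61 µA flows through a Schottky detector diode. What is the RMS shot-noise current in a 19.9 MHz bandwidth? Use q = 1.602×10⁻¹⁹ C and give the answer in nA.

7.41 nA

I_n = √(2qI·B)
2qI·B = 2 × 1.602×10⁻¹⁹ × 8.61×10⁻⁶ × 1.99×10⁷ = 5.49×10⁻¹⁷ A²
I_n = √(5.49×10⁻¹⁷) = 7.41×10⁻⁹ A = 7.41 nA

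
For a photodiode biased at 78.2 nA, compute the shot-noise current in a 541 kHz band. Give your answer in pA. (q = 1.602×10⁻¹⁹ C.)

I_n = √(2qI·B)
2qI·B = 2 × 1.602×10⁻¹⁹ × 7.82×10⁻⁸ × 5.41×10⁵ = 1.36×10⁻²⁰ A²
I_n = √(1.36×10⁻²⁰) = 1.16×10⁻¹⁰ A = 116 pA

116 pA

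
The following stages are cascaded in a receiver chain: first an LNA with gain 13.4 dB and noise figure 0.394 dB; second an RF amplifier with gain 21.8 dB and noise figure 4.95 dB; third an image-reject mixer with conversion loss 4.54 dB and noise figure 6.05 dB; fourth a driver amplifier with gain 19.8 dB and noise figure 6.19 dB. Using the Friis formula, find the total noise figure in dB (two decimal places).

Convert to linear (a loss of L dB is a gain of −L dB): F_i = 10^(NF_i/10), G_i = 10^(G_i,dB/10)
  Stage 1: F_1 = 10^(0.394/10) = 1.095, G_1 = 10^(13.4/10) = 21.88
  Stage 2: F_2 = 10^(4.95/10) = 3.126, G_2 = 10^(21.8/10) = 151.4
  Stage 3: F_3 = 10^(6.05/10) = 4.027, G_3 = 10^(−4.54/10) = 0.3516
  Stage 4: F_4 = 10^(6.19/10) = 4.159, G_4 = 10^(19.8/10) = 95.50
Friis cascade:
  F = 1.095 + (3.126 − 1)/21.88 + (4.027 − 1)/3311 + (4.159 − 1)/1164 = 1.196
NF = 10 log₁₀(1.196) = 0.78 dB

0.78 dB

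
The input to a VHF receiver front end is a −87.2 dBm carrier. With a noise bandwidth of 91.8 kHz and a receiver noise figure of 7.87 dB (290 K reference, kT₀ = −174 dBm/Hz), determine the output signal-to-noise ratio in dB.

29.3 dB

Noise floor: N = −174 + 10 log₁₀(B) + NF
10 log₁₀(9.18×10⁴) = 49.63 dB
N = −174 + 49.63 + 7.87 = −116.50 dBm
SNR = P_sig − N = −87.2 − (−116.50) = 29.30 dB → 29.3 dB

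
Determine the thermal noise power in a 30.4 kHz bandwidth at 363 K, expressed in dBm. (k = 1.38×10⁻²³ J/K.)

−128.2 dBm

P_n = kTB = 1.38×10⁻²³ × 363 × 3.04×10⁴ = 1.52×10⁻¹⁶ W
In dBm: 10 log₁₀(1.52×10⁻¹⁶ / 10⁻³) = −128.2 dBm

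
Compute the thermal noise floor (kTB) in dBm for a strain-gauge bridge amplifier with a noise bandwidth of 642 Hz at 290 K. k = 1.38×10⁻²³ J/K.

P_n = kTB = 1.38×10⁻²³ × 290 × 6.42×10² = 2.57×10⁻¹⁸ W
In dBm: 10 log₁₀(2.57×10⁻¹⁸ / 10⁻³) = −145.9 dBm

−145.9 dBm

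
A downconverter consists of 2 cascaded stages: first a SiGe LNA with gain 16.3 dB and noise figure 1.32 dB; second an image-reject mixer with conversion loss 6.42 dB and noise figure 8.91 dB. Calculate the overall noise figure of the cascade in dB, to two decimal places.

Convert to linear (a loss of L dB is a gain of −L dB): F_i = 10^(NF_i/10), G_i = 10^(G_i,dB/10)
  Stage 1: F_1 = 10^(1.32/10) = 1.355, G_1 = 10^(16.3/10) = 42.66
  Stage 2: F_2 = 10^(8.91/10) = 7.780, G_2 = 10^(−6.42/10) = 0.2280
Friis cascade:
  F = 1.355 + (7.780 − 1)/42.66 = 1.514
NF = 10 log₁₀(1.514) = 1.80 dB

1.80 dB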